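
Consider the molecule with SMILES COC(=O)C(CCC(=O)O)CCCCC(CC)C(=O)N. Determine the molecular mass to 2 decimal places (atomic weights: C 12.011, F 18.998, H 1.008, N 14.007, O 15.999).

287.36 g/mol

First, the molecular formula is C14H25NO5 (counting implicit H from valence).
  C: 14 × 12.011 = 168.154
  H: 25 × 1.008 = 25.200
  N: 1 × 14.007 = 14.007
  O: 5 × 15.999 = 79.995
Sum: 14×12.011 + 25×1.008 + 1×14.007 + 5×15.999 = 287.356 → 287.36 g/mol.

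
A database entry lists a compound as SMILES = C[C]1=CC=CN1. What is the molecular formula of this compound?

C5H7N

Walk through each heavy atom and fill implicit hydrogens from standard valence (C 4, N 3, O 2, S 2, halogen 1):
  atom 1: C, bond orders sum to 1 (valence 4) → 3 H
  atom 2: C with explicit H count 0
  atom 3: C, bond orders sum to 3 (valence 4) → 1 H
  atom 4: C, bond orders sum to 3 (valence 4) → 1 H
  atom 5: C, bond orders sum to 3 (valence 4) → 1 H
  atom 6: N, bond orders sum to 2 (valence 3) → 1 H
Totals → C:5, H:7, N:1.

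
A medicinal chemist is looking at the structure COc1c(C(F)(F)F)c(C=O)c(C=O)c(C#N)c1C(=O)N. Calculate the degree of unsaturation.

Molecular formula: C12H7F3N2O4.
DoU = (2C + 2 + N − H − X) / 2, where X is the halogen count and O/S are ignored.
    = (2·12 + 2 + 2 − 7 − 3) / 2 = 18 / 2 = 9.

9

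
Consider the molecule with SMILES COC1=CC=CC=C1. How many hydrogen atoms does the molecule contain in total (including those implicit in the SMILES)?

8

Walk through each heavy atom and fill implicit hydrogens from standard valence (C 4, N 3, O 2, S 2, halogen 1):
  atom 1: C, bond orders sum to 1 (valence 4) → 3 H
  atom 2: O, bond orders sum to 2 (valence 2) → 0 H
  atom 3: C, bond orders sum to 4 (valence 4) → 0 H
  atom 4: C, bond orders sum to 3 (valence 4) → 1 H
  atom 5: C, bond orders sum to 3 (valence 4) → 1 H
  atom 6: C, bond orders sum to 3 (valence 4) → 1 H
  atom 7: C, bond orders sum to 3 (valence 4) → 1 H
  atom 8: C, bond orders sum to 3 (valence 4) → 1 H
Total hydrogens: 8.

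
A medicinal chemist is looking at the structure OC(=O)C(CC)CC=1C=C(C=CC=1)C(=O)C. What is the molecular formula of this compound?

C13H16O3

Walk through each heavy atom and fill implicit hydrogens from standard valence (C 4, N 3, O 2, S 2, halogen 1):
  atom 1: O, bond orders sum to 1 (valence 2) → 1 H
  atom 2: C, bond orders sum to 4 (valence 4) → 0 H
  atom 3: O, bond orders sum to 2 (valence 2) → 0 H
  atom 4: C, bond orders sum to 3 (valence 4) → 1 H
  atom 5: C, bond orders sum to 2 (valence 4) → 2 H
  atom 6: C, bond orders sum to 1 (valence 4) → 3 H
  atom 7: C, bond orders sum to 2 (valence 4) → 2 H
  atom 8: C, bond orders sum to 4 (valence 4) → 0 H
  atom 9: C, bond orders sum to 3 (valence 4) → 1 H
  atom 10: C, bond orders sum to 4 (valence 4) → 0 H
  atom 11: C, bond orders sum to 3 (valence 4) → 1 H
  atom 12: C, bond orders sum to 3 (valence 4) → 1 H
  atom 13: C, bond orders sum to 3 (valence 4) → 1 H
  atom 14: C, bond orders sum to 4 (valence 4) → 0 H
  atom 15: O, bond orders sum to 2 (valence 2) → 0 H
  atom 16: C, bond orders sum to 1 (valence 4) → 3 H
Totals → C:13, H:16, O:3.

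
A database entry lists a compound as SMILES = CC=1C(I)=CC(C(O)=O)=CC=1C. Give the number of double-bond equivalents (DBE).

Molecular formula: C9H9IO2.
DoU = (2C + 2 + N − H − X) / 2, where X is the halogen count and O/S are ignored.
    = (2·9 + 2 + 0 − 9 − 1) / 2 = 10 / 2 = 5.

5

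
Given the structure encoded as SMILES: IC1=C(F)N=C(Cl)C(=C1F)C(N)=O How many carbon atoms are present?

6

Count every carbon token in the SMILES (each C, including those in ring-closure positions and inside branches).
Carbon count: 6.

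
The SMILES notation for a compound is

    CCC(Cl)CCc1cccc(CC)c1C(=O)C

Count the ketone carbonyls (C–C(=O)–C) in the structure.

1

The ketone motif appears at heavy-atom position 15 in the SMILES.
Ketone count: 1.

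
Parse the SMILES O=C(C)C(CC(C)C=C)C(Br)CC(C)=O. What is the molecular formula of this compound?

Walk through each heavy atom and fill implicit hydrogens from standard valence (C 4, N 3, O 2, S 2, halogen 1):
  atom 1: O, bond orders sum to 2 (valence 2) → 0 H
  atom 2: C, bond orders sum to 4 (valence 4) → 0 H
  atom 3: C, bond orders sum to 1 (valence 4) → 3 H
  atom 4: C, bond orders sum to 3 (valence 4) → 1 H
  atom 5: C, bond orders sum to 2 (valence 4) → 2 H
  atom 6: C, bond orders sum to 3 (valence 4) → 1 H
  atom 7: C, bond orders sum to 1 (valence 4) → 3 H
  atom 8: C, bond orders sum to 3 (valence 4) → 1 H
  atom 9: C, bond orders sum to 2 (valence 4) → 2 H
  atom 10: C, bond orders sum to 3 (valence 4) → 1 H
  atom 11: Br (halogen, monovalent) → 0 H
  atom 12: C, bond orders sum to 2 (valence 4) → 2 H
  atom 13: C, bond orders sum to 4 (valence 4) → 0 H
  atom 14: C, bond orders sum to 1 (valence 4) → 3 H
  atom 15: O, bond orders sum to 2 (valence 2) → 0 H
Totals → C:12, H:19, Br:1, O:2.
In Hill order: C12H19BrO2.

C12H19BrO2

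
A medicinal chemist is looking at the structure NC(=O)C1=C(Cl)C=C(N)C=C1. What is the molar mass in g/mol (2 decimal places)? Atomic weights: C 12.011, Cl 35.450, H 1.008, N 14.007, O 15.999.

170.60 g/mol

First, the molecular formula is C7H7ClN2O (counting implicit H from valence).
  C: 7 × 12.011 = 84.077
  Cl: 1 × 35.450 = 35.450
  H: 7 × 1.008 = 7.056
  N: 2 × 14.007 = 28.014
  O: 1 × 15.999 = 15.999
Sum: 7×12.011 + 1×35.450 + 7×1.008 + 2×14.007 + 1×15.999 = 170.596 → 170.60 g/mol.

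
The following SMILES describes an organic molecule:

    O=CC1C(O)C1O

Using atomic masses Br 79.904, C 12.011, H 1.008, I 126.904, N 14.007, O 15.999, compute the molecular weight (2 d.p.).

First, the molecular formula is C4H6O3 (counting implicit H from valence).
  C: 4 × 12.011 = 48.044
  H: 6 × 1.008 = 6.048
  O: 3 × 15.999 = 47.997
Sum: 4×12.011 + 6×1.008 + 3×15.999 = 102.089 → 102.09 g/mol.

102.09 g/mol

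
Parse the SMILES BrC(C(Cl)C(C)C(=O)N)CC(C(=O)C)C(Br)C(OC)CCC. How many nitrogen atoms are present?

1

Scan the SMILES for N atoms (remember two-letter symbols like Cl and Br are single atoms).
Nitrogen count: 1.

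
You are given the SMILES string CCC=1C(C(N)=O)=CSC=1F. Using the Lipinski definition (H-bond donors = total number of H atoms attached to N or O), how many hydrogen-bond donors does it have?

Donors: find every N or O and count the H atoms it carries.
  atom 6 (N): bond orders sum to 1 → 2 H
  atom 7 (O): bond orders sum to 2 → 0 H
Lipinski HBD = 2.

2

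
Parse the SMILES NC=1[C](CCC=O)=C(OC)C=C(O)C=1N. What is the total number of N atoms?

Scan the SMILES for N atoms (remember two-letter symbols like Cl and Br are single atoms).
Nitrogen count: 2.

2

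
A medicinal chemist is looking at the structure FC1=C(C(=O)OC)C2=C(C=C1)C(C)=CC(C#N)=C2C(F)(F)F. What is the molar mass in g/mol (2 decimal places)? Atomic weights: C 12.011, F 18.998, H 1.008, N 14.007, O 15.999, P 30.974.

First, the molecular formula is C15H9F4NO2 (counting implicit H from valence).
  C: 15 × 12.011 = 180.165
  F: 4 × 18.998 = 75.992
  H: 9 × 1.008 = 9.072
  N: 1 × 14.007 = 14.007
  O: 2 × 15.999 = 31.998
Sum: 15×12.011 + 4×18.998 + 9×1.008 + 1×14.007 + 2×15.999 = 311.234 → 311.23 g/mol.

311.23 g/mol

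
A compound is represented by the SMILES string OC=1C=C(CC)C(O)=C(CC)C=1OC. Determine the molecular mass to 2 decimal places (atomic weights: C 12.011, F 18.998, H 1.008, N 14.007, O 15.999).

First, the molecular formula is C11H16O3 (counting implicit H from valence).
  C: 11 × 12.011 = 132.121
  H: 16 × 1.008 = 16.128
  O: 3 × 15.999 = 47.997
Sum: 11×12.011 + 16×1.008 + 3×15.999 = 196.246 → 196.25 g/mol.

196.25 g/mol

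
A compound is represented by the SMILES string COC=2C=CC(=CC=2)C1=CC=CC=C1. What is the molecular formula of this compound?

C13H12O

Walk through each heavy atom and fill implicit hydrogens from standard valence (C 4, N 3, O 2, S 2, halogen 1):
  atom 1: C, bond orders sum to 1 (valence 4) → 3 H
  atom 2: O, bond orders sum to 2 (valence 2) → 0 H
  atom 3: C, bond orders sum to 4 (valence 4) → 0 H
  atom 4: C, bond orders sum to 3 (valence 4) → 1 H
  atom 5: C, bond orders sum to 3 (valence 4) → 1 H
  atom 6: C, bond orders sum to 4 (valence 4) → 0 H
  atom 7: C, bond orders sum to 3 (valence 4) → 1 H
  atom 8: C, bond orders sum to 3 (valence 4) → 1 H
  atom 9: C, bond orders sum to 4 (valence 4) → 0 H
  atom 10: C, bond orders sum to 3 (valence 4) → 1 H
  atom 11: C, bond orders sum to 3 (valence 4) → 1 H
  atom 12: C, bond orders sum to 3 (valence 4) → 1 H
  atom 13: C, bond orders sum to 3 (valence 4) → 1 H
  atom 14: C, bond orders sum to 3 (valence 4) → 1 H
Totals → C:13, H:12, O:1.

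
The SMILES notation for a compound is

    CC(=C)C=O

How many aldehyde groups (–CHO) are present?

The aldehyde motif appears at heavy-atom position 4 in the SMILES.
Other groups present: 1 alkene.
Aldehyde count: 1.

1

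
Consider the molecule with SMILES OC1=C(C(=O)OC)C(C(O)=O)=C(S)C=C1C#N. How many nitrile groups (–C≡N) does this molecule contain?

The nitrile motif appears at heavy-atom position 16 in the SMILES.
Other groups present: 1 carboxylic acid, 1 ester, 1 hydroxyl, 1 thiol.
Nitrile count: 1.

1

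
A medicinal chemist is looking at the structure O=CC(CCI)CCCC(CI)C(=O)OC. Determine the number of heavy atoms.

16

Every atom symbol written in the SMILES (organic subset) is one heavy atom; implicit H are not written.
Heavy atoms by element → C:11, I:2, O:3.
Total: 16.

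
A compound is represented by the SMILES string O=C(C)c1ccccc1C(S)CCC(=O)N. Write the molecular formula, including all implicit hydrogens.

Walk through each heavy atom and fill implicit hydrogens from standard valence (C 4, N 3, O 2, S 2, halogen 1); for lowercase aromatic atoms, an aromatic c carries 1 H when it has two neighbours and 0 H with three, and aromatic n carries 0 H:
  atom 1: O, bond orders sum to 2 (valence 2) → 0 H
  atom 2: C, bond orders sum to 4 (valence 4) → 0 H
  atom 3: C, bond orders sum to 1 (valence 4) → 3 H
  atom 4: aromatic c, 3 neighbours → 0 H
  atom 5: aromatic c, 2 neighbours → 1 H
  atom 6: aromatic c, 2 neighbours → 1 H
  atom 7: aromatic c, 2 neighbours → 1 H
  atom 8: aromatic c, 2 neighbours → 1 H
  atom 9: aromatic c, 3 neighbours → 0 H
  atom 10: C, bond orders sum to 3 (valence 4) → 1 H
  atom 11: S, bond orders sum to 1 (valence 2) → 1 H
  atom 12: C, bond orders sum to 2 (valence 4) → 2 H
  atom 13: C, bond orders sum to 2 (valence 4) → 2 H
  atom 14: C, bond orders sum to 4 (valence 4) → 0 H
  atom 15: O, bond orders sum to 2 (valence 2) → 0 H
  atom 16: N, bond orders sum to 1 (valence 3) → 2 H
Totals → C:12, H:15, N:1, O:2, S:1.

C12H15NO2S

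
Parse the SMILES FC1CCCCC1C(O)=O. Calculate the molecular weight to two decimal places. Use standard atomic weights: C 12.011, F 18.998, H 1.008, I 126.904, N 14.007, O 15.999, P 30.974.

146.16 g/mol

First, the molecular formula is C7H11FO2 (counting implicit H from valence).
  C: 7 × 12.011 = 84.077
  F: 1 × 18.998 = 18.998
  H: 11 × 1.008 = 11.088
  O: 2 × 15.999 = 31.998
Sum: 7×12.011 + 1×18.998 + 11×1.008 + 2×15.999 = 146.161 → 146.16 g/mol.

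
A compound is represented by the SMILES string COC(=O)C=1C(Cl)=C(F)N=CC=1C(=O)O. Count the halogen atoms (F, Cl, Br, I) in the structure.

2

Halogen atoms appear at heavy-atom positions 7, 9 (1×Cl, 1×F).
Other groups present: 1 carboxylic acid, 1 ester.
Halogen count: 2.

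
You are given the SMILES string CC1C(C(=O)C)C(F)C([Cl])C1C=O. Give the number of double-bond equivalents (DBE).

3

Molecular formula: C9H12ClFO2.
DoU = (2C + 2 + N − H − X) / 2, where X is the halogen count and O/S are ignored.
    = (2·9 + 2 + 0 − 12 − 2) / 2 = 6 / 2 = 3.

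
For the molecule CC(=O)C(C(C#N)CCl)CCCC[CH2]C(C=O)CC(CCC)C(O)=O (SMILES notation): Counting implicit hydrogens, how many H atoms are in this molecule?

30

Walk through each heavy atom and fill implicit hydrogens from standard valence (C 4, N 3, O 2, S 2, halogen 1):
  atom 1: C, bond orders sum to 1 (valence 4) → 3 H
  atom 2: C, bond orders sum to 4 (valence 4) → 0 H
  atom 3: O, bond orders sum to 2 (valence 2) → 0 H
  atom 4: C, bond orders sum to 3 (valence 4) → 1 H
  atom 5: C, bond orders sum to 3 (valence 4) → 1 H
  atom 6: C, bond orders sum to 4 (valence 4) → 0 H
  atom 7: N, bond orders sum to 3 (valence 3) → 0 H
  atom 8: C, bond orders sum to 2 (valence 4) → 2 H
  atom 9: Cl (halogen, monovalent) → 0 H
  atom 10: C, bond orders sum to 2 (valence 4) → 2 H
  atom 11: C, bond orders sum to 2 (valence 4) → 2 H
  atom 12: C, bond orders sum to 2 (valence 4) → 2 H
  atom 13: C, bond orders sum to 2 (valence 4) → 2 H
  atom 14: C with explicit H count 2
  atom 15: C, bond orders sum to 3 (valence 4) → 1 H
  atom 16: C, bond orders sum to 3 (valence 4) → 1 H
  atom 17: O, bond orders sum to 2 (valence 2) → 0 H
  atom 18: C, bond orders sum to 2 (valence 4) → 2 H
  atom 19: C, bond orders sum to 3 (valence 4) → 1 H
  atom 20: C, bond orders sum to 2 (valence 4) → 2 H
  atom 21: C, bond orders sum to 2 (valence 4) → 2 H
  atom 22: C, bond orders sum to 1 (valence 4) → 3 H
  atom 23: C, bond orders sum to 4 (valence 4) → 0 H
  atom 24: O, bond orders sum to 1 (valence 2) → 1 H
  atom 25: O, bond orders sum to 2 (valence 2) → 0 H
Total hydrogens: 30.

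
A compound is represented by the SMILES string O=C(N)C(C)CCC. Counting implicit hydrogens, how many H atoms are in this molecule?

13

Walk through each heavy atom and fill implicit hydrogens from standard valence (C 4, N 3, O 2, S 2, halogen 1):
  atom 1: O, bond orders sum to 2 (valence 2) → 0 H
  atom 2: C, bond orders sum to 4 (valence 4) → 0 H
  atom 3: N, bond orders sum to 1 (valence 3) → 2 H
  atom 4: C, bond orders sum to 3 (valence 4) → 1 H
  atom 5: C, bond orders sum to 1 (valence 4) → 3 H
  atom 6: C, bond orders sum to 2 (valence 4) → 2 H
  atom 7: C, bond orders sum to 2 (valence 4) → 2 H
  atom 8: C, bond orders sum to 1 (valence 4) → 3 H
Total hydrogens: 13.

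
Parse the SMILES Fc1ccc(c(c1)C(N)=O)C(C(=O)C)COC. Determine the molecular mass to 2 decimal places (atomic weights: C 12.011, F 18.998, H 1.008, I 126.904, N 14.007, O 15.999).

First, the molecular formula is C12H14FNO3 (counting implicit H from valence).
  C: 12 × 12.011 = 144.132
  F: 1 × 18.998 = 18.998
  H: 14 × 1.008 = 14.112
  N: 1 × 14.007 = 14.007
  O: 3 × 15.999 = 47.997
Sum: 12×12.011 + 1×18.998 + 14×1.008 + 1×14.007 + 3×15.999 = 239.246 → 239.25 g/mol.

239.25 g/mol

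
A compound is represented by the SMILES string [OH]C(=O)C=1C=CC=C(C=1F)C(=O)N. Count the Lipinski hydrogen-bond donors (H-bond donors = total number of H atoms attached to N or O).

Donors: find every N or O and count the H atoms it carries.
  atom 1 (O): bond orders sum to 1 → 1 H
  atom 3 (O): bond orders sum to 2 → 0 H
  atom 12 (O): bond orders sum to 2 → 0 H
  atom 13 (N): bond orders sum to 1 → 2 H
Lipinski HBD = 3.

3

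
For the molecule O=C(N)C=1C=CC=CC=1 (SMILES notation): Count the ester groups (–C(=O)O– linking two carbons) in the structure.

Scan the SMILES for the ester motif — none present.
Groups that are present: 1 amide.

0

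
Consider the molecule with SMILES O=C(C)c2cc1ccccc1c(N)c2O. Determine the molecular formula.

Walk through each heavy atom and fill implicit hydrogens from standard valence (C 4, N 3, O 2, S 2, halogen 1); for lowercase aromatic atoms, an aromatic c carries 1 H when it has two neighbours and 0 H with three, and aromatic n carries 0 H:
  atom 1: O, bond orders sum to 2 (valence 2) → 0 H
  atom 2: C, bond orders sum to 4 (valence 4) → 0 H
  atom 3: C, bond orders sum to 1 (valence 4) → 3 H
  atom 4: aromatic c, 3 neighbours → 0 H
  atom 5: aromatic c, 2 neighbours → 1 H
  atom 6: aromatic c, 3 neighbours → 0 H
  atom 7: aromatic c, 2 neighbours → 1 H
  atom 8: aromatic c, 2 neighbours → 1 H
  atom 9: aromatic c, 2 neighbours → 1 H
  atom 10: aromatic c, 2 neighbours → 1 H
  atom 11: aromatic c, 3 neighbours → 0 H
  atom 12: aromatic c, 3 neighbours → 0 H
  atom 13: N, bond orders sum to 1 (valence 3) → 2 H
  atom 14: aromatic c, 3 neighbours → 0 H
  atom 15: O, bond orders sum to 1 (valence 2) → 1 H
Totals → C:12, H:11, N:1, O:2.
In Hill order: C12H11NO2.

C12H11NO2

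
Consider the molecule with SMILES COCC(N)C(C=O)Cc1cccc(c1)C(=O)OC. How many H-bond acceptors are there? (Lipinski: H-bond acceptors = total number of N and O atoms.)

5

N atoms: 1; O atoms: 4.
Lipinski HBA = 1 + 4 = 5.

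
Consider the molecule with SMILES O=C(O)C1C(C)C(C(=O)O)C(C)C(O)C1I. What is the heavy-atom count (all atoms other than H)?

Every atom symbol written in the SMILES (organic subset) is one heavy atom; implicit H are not written.
Heavy atoms by element → C:10, I:1, O:5.
Total: 16.

16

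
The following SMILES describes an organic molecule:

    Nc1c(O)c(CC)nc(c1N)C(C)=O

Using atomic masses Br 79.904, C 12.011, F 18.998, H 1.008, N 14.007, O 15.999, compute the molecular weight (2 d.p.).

First, the molecular formula is C9H13N3O2 (counting implicit H from valence).
  C: 9 × 12.011 = 108.099
  H: 13 × 1.008 = 13.104
  N: 3 × 14.007 = 42.021
  O: 2 × 15.999 = 31.998
Sum: 9×12.011 + 13×1.008 + 3×14.007 + 2×15.999 = 195.222 → 195.22 g/mol.

195.22 g/mol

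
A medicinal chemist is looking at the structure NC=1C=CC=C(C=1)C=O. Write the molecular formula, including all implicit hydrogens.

Walk through each heavy atom and fill implicit hydrogens from standard valence (C 4, N 3, O 2, S 2, halogen 1):
  atom 1: N, bond orders sum to 1 (valence 3) → 2 H
  atom 2: C, bond orders sum to 4 (valence 4) → 0 H
  atom 3: C, bond orders sum to 3 (valence 4) → 1 H
  atom 4: C, bond orders sum to 3 (valence 4) → 1 H
  atom 5: C, bond orders sum to 3 (valence 4) → 1 H
  atom 6: C, bond orders sum to 4 (valence 4) → 0 H
  atom 7: C, bond orders sum to 3 (valence 4) → 1 H
  atom 8: C, bond orders sum to 3 (valence 4) → 1 H
  atom 9: O, bond orders sum to 2 (valence 2) → 0 H
Totals → C:7, H:7, N:1, O:1.

C7H7NO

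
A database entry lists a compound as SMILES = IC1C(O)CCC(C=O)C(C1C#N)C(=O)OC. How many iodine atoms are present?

Scan the SMILES for I atoms (remember two-letter symbols like Cl and Br are single atoms).
Iodine count: 1.

1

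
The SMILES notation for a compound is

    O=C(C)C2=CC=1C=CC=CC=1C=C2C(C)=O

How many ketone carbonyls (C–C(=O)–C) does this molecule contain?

The ketone motif appears at heavy-atom positions 2, 14 in the SMILES.
Ketone count: 2.

2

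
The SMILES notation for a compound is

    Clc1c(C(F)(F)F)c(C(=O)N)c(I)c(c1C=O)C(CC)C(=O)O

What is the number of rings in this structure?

1

In SMILES, each pair of matching ring-closure digits denotes one ring-closing bond; the number of such bonds equals the number of independent rings.
Ring-closure bonds here: 1.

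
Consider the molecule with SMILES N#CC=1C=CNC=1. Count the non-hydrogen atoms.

Every atom symbol written in the SMILES (organic subset) is one heavy atom; implicit H are not written.
Heavy atoms by element → C:5, N:2.
Total: 7.

7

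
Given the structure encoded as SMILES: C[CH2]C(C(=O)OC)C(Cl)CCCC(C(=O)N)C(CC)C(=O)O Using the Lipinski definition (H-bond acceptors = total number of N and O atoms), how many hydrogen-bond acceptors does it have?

6

N atoms: 1; O atoms: 5.
Lipinski HBA = 1 + 5 = 6.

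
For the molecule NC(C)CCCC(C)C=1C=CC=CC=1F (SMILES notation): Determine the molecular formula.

Walk through each heavy atom and fill implicit hydrogens from standard valence (C 4, N 3, O 2, S 2, halogen 1):
  atom 1: N, bond orders sum to 1 (valence 3) → 2 H
  atom 2: C, bond orders sum to 3 (valence 4) → 1 H
  atom 3: C, bond orders sum to 1 (valence 4) → 3 H
  atom 4: C, bond orders sum to 2 (valence 4) → 2 H
  atom 5: C, bond orders sum to 2 (valence 4) → 2 H
  atom 6: C, bond orders sum to 2 (valence 4) → 2 H
  atom 7: C, bond orders sum to 3 (valence 4) → 1 H
  atom 8: C, bond orders sum to 1 (valence 4) → 3 H
  atom 9: C, bond orders sum to 4 (valence 4) → 0 H
  atom 10: C, bond orders sum to 3 (valence 4) → 1 H
  atom 11: C, bond orders sum to 3 (valence 4) → 1 H
  atom 12: C, bond orders sum to 3 (valence 4) → 1 H
  atom 13: C, bond orders sum to 3 (valence 4) → 1 H
  atom 14: C, bond orders sum to 4 (valence 4) → 0 H
  atom 15: F (halogen, monovalent) → 0 H
Totals → C:13, H:20, F:1, N:1.

C13H20FN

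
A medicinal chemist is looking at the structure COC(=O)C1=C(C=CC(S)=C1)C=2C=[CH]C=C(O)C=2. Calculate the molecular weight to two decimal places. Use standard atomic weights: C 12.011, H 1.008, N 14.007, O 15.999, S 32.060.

First, the molecular formula is C14H12O3S (counting implicit H from valence).
  C: 14 × 12.011 = 168.154
  H: 12 × 1.008 = 12.096
  O: 3 × 15.999 = 47.997
  S: 1 × 32.060 = 32.060
Sum: 14×12.011 + 12×1.008 + 3×15.999 + 1×32.060 = 260.307 → 260.31 g/mol.

260.31 g/mol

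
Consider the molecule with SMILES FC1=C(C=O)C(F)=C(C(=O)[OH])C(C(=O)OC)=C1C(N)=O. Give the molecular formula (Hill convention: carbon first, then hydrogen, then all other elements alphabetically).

Walk through each heavy atom and fill implicit hydrogens from standard valence (C 4, N 3, O 2, S 2, halogen 1):
  atom 1: F (halogen, monovalent) → 0 H
  atom 2: C, bond orders sum to 4 (valence 4) → 0 H
  atom 3: C, bond orders sum to 4 (valence 4) → 0 H
  atom 4: C, bond orders sum to 3 (valence 4) → 1 H
  atom 5: O, bond orders sum to 2 (valence 2) → 0 H
  atom 6: C, bond orders sum to 4 (valence 4) → 0 H
  atom 7: F (halogen, monovalent) → 0 H
  atom 8: C, bond orders sum to 4 (valence 4) → 0 H
  atom 9: C, bond orders sum to 4 (valence 4) → 0 H
  atom 10: O, bond orders sum to 2 (valence 2) → 0 H
  atom 11: O with explicit H count 1
  atom 12: C, bond orders sum to 4 (valence 4) → 0 H
  atom 13: C, bond orders sum to 4 (valence 4) → 0 H
  atom 14: O, bond orders sum to 2 (valence 2) → 0 H
  atom 15: O, bond orders sum to 2 (valence 2) → 0 H
  atom 16: C, bond orders sum to 1 (valence 4) → 3 H
  atom 17: C, bond orders sum to 4 (valence 4) → 0 H
  atom 18: C, bond orders sum to 4 (valence 4) → 0 H
  atom 19: N, bond orders sum to 1 (valence 3) → 2 H
  atom 20: O, bond orders sum to 2 (valence 2) → 0 H
Totals → C:11, H:7, F:2, N:1, O:6.

C11H7F2NO6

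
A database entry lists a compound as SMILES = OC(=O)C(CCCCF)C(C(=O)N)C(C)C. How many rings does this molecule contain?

0

In SMILES, each pair of matching ring-closure digits denotes one ring-closing bond; the number of such bonds equals the number of independent rings.
Ring-closure bonds here: 0.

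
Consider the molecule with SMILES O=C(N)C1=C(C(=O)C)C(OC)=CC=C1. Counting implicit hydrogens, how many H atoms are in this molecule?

Walk through each heavy atom and fill implicit hydrogens from standard valence (C 4, N 3, O 2, S 2, halogen 1):
  atom 1: O, bond orders sum to 2 (valence 2) → 0 H
  atom 2: C, bond orders sum to 4 (valence 4) → 0 H
  atom 3: N, bond orders sum to 1 (valence 3) → 2 H
  atom 4: C, bond orders sum to 4 (valence 4) → 0 H
  atom 5: C, bond orders sum to 4 (valence 4) → 0 H
  atom 6: C, bond orders sum to 4 (valence 4) → 0 H
  atom 7: O, bond orders sum to 2 (valence 2) → 0 H
  atom 8: C, bond orders sum to 1 (valence 4) → 3 H
  atom 9: C, bond orders sum to 4 (valence 4) → 0 H
  atom 10: O, bond orders sum to 2 (valence 2) → 0 H
  atom 11: C, bond orders sum to 1 (valence 4) → 3 H
  atom 12: C, bond orders sum to 3 (valence 4) → 1 H
  atom 13: C, bond orders sum to 3 (valence 4) → 1 H
  atom 14: C, bond orders sum to 3 (valence 4) → 1 H
Total hydrogens: 11.

11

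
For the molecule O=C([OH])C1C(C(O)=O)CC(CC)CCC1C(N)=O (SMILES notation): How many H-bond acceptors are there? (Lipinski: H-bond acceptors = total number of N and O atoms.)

6

N atoms: 1; O atoms: 5.
Lipinski HBA = 1 + 5 = 6.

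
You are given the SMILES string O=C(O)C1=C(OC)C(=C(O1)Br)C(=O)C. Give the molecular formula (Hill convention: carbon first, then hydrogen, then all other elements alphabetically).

C8H7BrO5

Walk through each heavy atom and fill implicit hydrogens from standard valence (C 4, N 3, O 2, S 2, halogen 1):
  atom 1: O, bond orders sum to 2 (valence 2) → 0 H
  atom 2: C, bond orders sum to 4 (valence 4) → 0 H
  atom 3: O, bond orders sum to 1 (valence 2) → 1 H
  atom 4: C, bond orders sum to 4 (valence 4) → 0 H
  atom 5: C, bond orders sum to 4 (valence 4) → 0 H
  atom 6: O, bond orders sum to 2 (valence 2) → 0 H
  atom 7: C, bond orders sum to 1 (valence 4) → 3 H
  atom 8: C, bond orders sum to 4 (valence 4) → 0 H
  atom 9: C, bond orders sum to 4 (valence 4) → 0 H
  atom 10: O, bond orders sum to 2 (valence 2) → 0 H
  atom 11: Br (halogen, monovalent) → 0 H
  atom 12: C, bond orders sum to 4 (valence 4) → 0 H
  atom 13: O, bond orders sum to 2 (valence 2) → 0 H
  atom 14: C, bond orders sum to 1 (valence 4) → 3 H
Totals → C:8, H:7, Br:1, O:5.
In Hill order: C8H7BrO5.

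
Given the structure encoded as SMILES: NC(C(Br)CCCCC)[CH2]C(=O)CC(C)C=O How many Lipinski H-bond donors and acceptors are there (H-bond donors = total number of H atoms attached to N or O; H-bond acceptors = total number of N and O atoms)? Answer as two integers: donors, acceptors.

Donors: find every N or O and count the H atoms it carries.
  atom 1 (N): bond orders sum to 1 → 2 H
  atom 12 (O): bond orders sum to 2 → 0 H
  atom 17 (O): bond orders sum to 2 → 0 H
Lipinski HBD = 2.
Acceptors: N atoms = 1, O atoms = 2 → HBA = 3.

2, 3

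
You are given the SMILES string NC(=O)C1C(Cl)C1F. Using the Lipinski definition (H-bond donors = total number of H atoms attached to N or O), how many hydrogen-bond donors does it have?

Donors: find every N or O and count the H atoms it carries.
  atom 1 (N): bond orders sum to 1 → 2 H
  atom 3 (O): bond orders sum to 2 → 0 H
Lipinski HBD = 2.

2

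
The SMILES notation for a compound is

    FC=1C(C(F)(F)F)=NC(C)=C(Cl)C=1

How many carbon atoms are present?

Count every carbon token in the SMILES (each C, including those in ring-closure positions and inside branches).
Carbon count: 7.

7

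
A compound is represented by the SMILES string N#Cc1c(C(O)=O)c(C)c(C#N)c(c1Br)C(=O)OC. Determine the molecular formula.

C12H7BrN2O4

Walk through each heavy atom and fill implicit hydrogens from standard valence (C 4, N 3, O 2, S 2, halogen 1); for lowercase aromatic atoms, an aromatic c carries 1 H when it has two neighbours and 0 H with three, and aromatic n carries 0 H:
  atom 1: N, bond orders sum to 3 (valence 3) → 0 H
  atom 2: C, bond orders sum to 4 (valence 4) → 0 H
  atom 3: aromatic c, 3 neighbours → 0 H
  atom 4: aromatic c, 3 neighbours → 0 H
  atom 5: C, bond orders sum to 4 (valence 4) → 0 H
  atom 6: O, bond orders sum to 1 (valence 2) → 1 H
  atom 7: O, bond orders sum to 2 (valence 2) → 0 H
  atom 8: aromatic c, 3 neighbours → 0 H
  atom 9: C, bond orders sum to 1 (valence 4) → 3 H
  atom 10: aromatic c, 3 neighbours → 0 H
  atom 11: C, bond orders sum to 4 (valence 4) → 0 H
  atom 12: N, bond orders sum to 3 (valence 3) → 0 H
  atom 13: aromatic c, 3 neighbours → 0 H
  atom 14: aromatic c, 3 neighbours → 0 H
  atom 15: Br (halogen, monovalent) → 0 H
  atom 16: C, bond orders sum to 4 (valence 4) → 0 H
  atom 17: O, bond orders sum to 2 (valence 2) → 0 H
  atom 18: O, bond orders sum to 2 (valence 2) → 0 H
  atom 19: C, bond orders sum to 1 (valence 4) → 3 H
Totals → C:12, H:7, Br:1, N:2, O:4.
In Hill order: C12H7BrN2O4.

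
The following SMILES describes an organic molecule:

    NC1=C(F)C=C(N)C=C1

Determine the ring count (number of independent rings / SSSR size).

In SMILES, each pair of matching ring-closure digits denotes one ring-closing bond; the number of such bonds equals the number of independent rings.
Ring-closure bonds here: 1.

1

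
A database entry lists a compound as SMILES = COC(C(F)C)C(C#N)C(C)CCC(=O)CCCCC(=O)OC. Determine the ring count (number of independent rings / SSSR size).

In SMILES, each pair of matching ring-closure digits denotes one ring-closing bond; the number of such bonds equals the number of independent rings.
Ring-closure bonds here: 0.

0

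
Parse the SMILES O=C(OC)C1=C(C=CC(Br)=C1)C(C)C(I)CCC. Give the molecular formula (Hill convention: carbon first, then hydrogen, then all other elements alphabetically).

C14H18BrIO2

Walk through each heavy atom and fill implicit hydrogens from standard valence (C 4, N 3, O 2, S 2, halogen 1):
  atom 1: O, bond orders sum to 2 (valence 2) → 0 H
  atom 2: C, bond orders sum to 4 (valence 4) → 0 H
  atom 3: O, bond orders sum to 2 (valence 2) → 0 H
  atom 4: C, bond orders sum to 1 (valence 4) → 3 H
  atom 5: C, bond orders sum to 4 (valence 4) → 0 H
  atom 6: C, bond orders sum to 4 (valence 4) → 0 H
  atom 7: C, bond orders sum to 3 (valence 4) → 1 H
  atom 8: C, bond orders sum to 3 (valence 4) → 1 H
  atom 9: C, bond orders sum to 4 (valence 4) → 0 H
  atom 10: Br (halogen, monovalent) → 0 H
  atom 11: C, bond orders sum to 3 (valence 4) → 1 H
  atom 12: C, bond orders sum to 3 (valence 4) → 1 H
  atom 13: C, bond orders sum to 1 (valence 4) → 3 H
  atom 14: C, bond orders sum to 3 (valence 4) → 1 H
  atom 15: I (halogen, monovalent) → 0 H
  atom 16: C, bond orders sum to 2 (valence 4) → 2 H
  atom 17: C, bond orders sum to 2 (valence 4) → 2 H
  atom 18: C, bond orders sum to 1 (valence 4) → 3 H
Totals → C:14, H:18, Br:1, I:1, O:2.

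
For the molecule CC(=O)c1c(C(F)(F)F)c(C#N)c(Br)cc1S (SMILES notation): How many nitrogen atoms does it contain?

1

Scan the SMILES for N atoms (remember two-letter symbols like Cl and Br are single atoms).
Nitrogen count: 1.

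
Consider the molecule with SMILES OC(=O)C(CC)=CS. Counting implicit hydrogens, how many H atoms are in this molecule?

Walk through each heavy atom and fill implicit hydrogens from standard valence (C 4, N 3, O 2, S 2, halogen 1):
  atom 1: O, bond orders sum to 1 (valence 2) → 1 H
  atom 2: C, bond orders sum to 4 (valence 4) → 0 H
  atom 3: O, bond orders sum to 2 (valence 2) → 0 H
  atom 4: C, bond orders sum to 4 (valence 4) → 0 H
  atom 5: C, bond orders sum to 2 (valence 4) → 2 H
  atom 6: C, bond orders sum to 1 (valence 4) → 3 H
  atom 7: C, bond orders sum to 3 (valence 4) → 1 H
  atom 8: S, bond orders sum to 1 (valence 2) → 1 H
Total hydrogens: 8.

8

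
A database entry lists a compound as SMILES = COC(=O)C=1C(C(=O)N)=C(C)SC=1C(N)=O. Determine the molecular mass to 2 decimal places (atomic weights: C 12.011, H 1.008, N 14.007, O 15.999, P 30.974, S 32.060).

First, the molecular formula is C9H10N2O4S (counting implicit H from valence).
  C: 9 × 12.011 = 108.099
  H: 10 × 1.008 = 10.080
  N: 2 × 14.007 = 28.014
  O: 4 × 15.999 = 63.996
  S: 1 × 32.060 = 32.060
Sum: 9×12.011 + 10×1.008 + 2×14.007 + 4×15.999 + 1×32.060 = 242.249 → 242.25 g/mol.

242.25 g/mol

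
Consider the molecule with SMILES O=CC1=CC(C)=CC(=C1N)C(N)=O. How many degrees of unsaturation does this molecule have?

6

Molecular formula: C9H10N2O2.
DoU = (2C + 2 + N − H − X) / 2, where X is the halogen count and O/S are ignored.
    = (2·9 + 2 + 2 − 10 − 0) / 2 = 12 / 2 = 6.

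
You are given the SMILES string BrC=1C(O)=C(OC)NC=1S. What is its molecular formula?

Walk through each heavy atom and fill implicit hydrogens from standard valence (C 4, N 3, O 2, S 2, halogen 1):
  atom 1: Br (halogen, monovalent) → 0 H
  atom 2: C, bond orders sum to 4 (valence 4) → 0 H
  atom 3: C, bond orders sum to 4 (valence 4) → 0 H
  atom 4: O, bond orders sum to 1 (valence 2) → 1 H
  atom 5: C, bond orders sum to 4 (valence 4) → 0 H
  atom 6: O, bond orders sum to 2 (valence 2) → 0 H
  atom 7: C, bond orders sum to 1 (valence 4) → 3 H
  atom 8: N, bond orders sum to 2 (valence 3) → 1 H
  atom 9: C, bond orders sum to 4 (valence 4) → 0 H
  atom 10: S, bond orders sum to 1 (valence 2) → 1 H
Totals → C:5, H:6, Br:1, N:1, O:2, S:1.
In Hill order: C5H6BrNO2S.

C5H6BrNO2S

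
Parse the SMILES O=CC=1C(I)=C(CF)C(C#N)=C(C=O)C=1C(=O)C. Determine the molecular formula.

C12H7FINO3

Walk through each heavy atom and fill implicit hydrogens from standard valence (C 4, N 3, O 2, S 2, halogen 1):
  atom 1: O, bond orders sum to 2 (valence 2) → 0 H
  atom 2: C, bond orders sum to 3 (valence 4) → 1 H
  atom 3: C, bond orders sum to 4 (valence 4) → 0 H
  atom 4: C, bond orders sum to 4 (valence 4) → 0 H
  atom 5: I (halogen, monovalent) → 0 H
  atom 6: C, bond orders sum to 4 (valence 4) → 0 H
  atom 7: C, bond orders sum to 2 (valence 4) → 2 H
  atom 8: F (halogen, monovalent) → 0 H
  atom 9: C, bond orders sum to 4 (valence 4) → 0 H
  atom 10: C, bond orders sum to 4 (valence 4) → 0 H
  atom 11: N, bond orders sum to 3 (valence 3) → 0 H
  atom 12: C, bond orders sum to 4 (valence 4) → 0 H
  atom 13: C, bond orders sum to 3 (valence 4) → 1 H
  atom 14: O, bond orders sum to 2 (valence 2) → 0 H
  atom 15: C, bond orders sum to 4 (valence 4) → 0 H
  atom 16: C, bond orders sum to 4 (valence 4) → 0 H
  atom 17: O, bond orders sum to 2 (valence 2) → 0 H
  atom 18: C, bond orders sum to 1 (valence 4) → 3 H
Totals → C:12, H:7, F:1, I:1, N:1, O:3.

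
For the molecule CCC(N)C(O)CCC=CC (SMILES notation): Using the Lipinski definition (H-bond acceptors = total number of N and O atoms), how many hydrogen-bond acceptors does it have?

2

N atoms: 1; O atoms: 1.
Lipinski HBA = 1 + 1 = 2.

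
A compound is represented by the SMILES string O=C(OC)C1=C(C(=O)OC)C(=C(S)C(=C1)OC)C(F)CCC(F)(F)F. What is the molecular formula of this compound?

C15H16F4O5S

Walk through each heavy atom and fill implicit hydrogens from standard valence (C 4, N 3, O 2, S 2, halogen 1):
  atom 1: O, bond orders sum to 2 (valence 2) → 0 H
  atom 2: C, bond orders sum to 4 (valence 4) → 0 H
  atom 3: O, bond orders sum to 2 (valence 2) → 0 H
  atom 4: C, bond orders sum to 1 (valence 4) → 3 H
  atom 5: C, bond orders sum to 4 (valence 4) → 0 H
  atom 6: C, bond orders sum to 4 (valence 4) → 0 H
  atom 7: C, bond orders sum to 4 (valence 4) → 0 H
  atom 8: O, bond orders sum to 2 (valence 2) → 0 H
  atom 9: O, bond orders sum to 2 (valence 2) → 0 H
  atom 10: C, bond orders sum to 1 (valence 4) → 3 H
  atom 11: C, bond orders sum to 4 (valence 4) → 0 H
  atom 12: C, bond orders sum to 4 (valence 4) → 0 H
  atom 13: S, bond orders sum to 1 (valence 2) → 1 H
  atom 14: C, bond orders sum to 4 (valence 4) → 0 H
  atom 15: C, bond orders sum to 3 (valence 4) → 1 H
  atom 16: O, bond orders sum to 2 (valence 2) → 0 H
  atom 17: C, bond orders sum to 1 (valence 4) → 3 H
  atom 18: C, bond orders sum to 3 (valence 4) → 1 H
  atom 19: F (halogen, monovalent) → 0 H
  atom 20: C, bond orders sum to 2 (valence 4) → 2 H
  atom 21: C, bond orders sum to 2 (valence 4) → 2 H
  atom 22: C, bond orders sum to 4 (valence 4) → 0 H
  atom 23: F (halogen, monovalent) → 0 H
  atom 24: F (halogen, monovalent) → 0 H
  atom 25: F (halogen, monovalent) → 0 H
Totals → C:15, H:16, F:4, O:5, S:1.
In Hill order: C15H16F4O5S.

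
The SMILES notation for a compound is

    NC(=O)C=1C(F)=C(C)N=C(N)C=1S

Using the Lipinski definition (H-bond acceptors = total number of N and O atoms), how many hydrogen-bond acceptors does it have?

4

N atoms: 3; O atoms: 1.
Lipinski HBA = 3 + 1 = 4.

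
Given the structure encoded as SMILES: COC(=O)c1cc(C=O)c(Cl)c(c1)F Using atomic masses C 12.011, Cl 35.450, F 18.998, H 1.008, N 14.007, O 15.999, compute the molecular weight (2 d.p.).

216.59 g/mol

First, the molecular formula is C9H6ClFO3 (counting implicit H from valence).
  C: 9 × 12.011 = 108.099
  Cl: 1 × 35.450 = 35.450
  F: 1 × 18.998 = 18.998
  H: 6 × 1.008 = 6.048
  O: 3 × 15.999 = 47.997
Sum: 9×12.011 + 1×35.450 + 1×18.998 + 6×1.008 + 3×15.999 = 216.592 → 216.59 g/mol.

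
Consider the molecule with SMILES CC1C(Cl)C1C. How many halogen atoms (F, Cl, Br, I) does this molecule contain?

1

Halogen atoms appear at heavy-atom position 4 (1×Cl).
Halogen count: 1.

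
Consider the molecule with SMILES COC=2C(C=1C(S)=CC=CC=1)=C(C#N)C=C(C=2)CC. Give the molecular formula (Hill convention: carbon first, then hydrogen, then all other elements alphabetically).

C16H15NOS

Walk through each heavy atom and fill implicit hydrogens from standard valence (C 4, N 3, O 2, S 2, halogen 1):
  atom 1: C, bond orders sum to 1 (valence 4) → 3 H
  atom 2: O, bond orders sum to 2 (valence 2) → 0 H
  atom 3: C, bond orders sum to 4 (valence 4) → 0 H
  atom 4: C, bond orders sum to 4 (valence 4) → 0 H
  atom 5: C, bond orders sum to 4 (valence 4) → 0 H
  atom 6: C, bond orders sum to 4 (valence 4) → 0 H
  atom 7: S, bond orders sum to 1 (valence 2) → 1 H
  atom 8: C, bond orders sum to 3 (valence 4) → 1 H
  atom 9: C, bond orders sum to 3 (valence 4) → 1 H
  atom 10: C, bond orders sum to 3 (valence 4) → 1 H
  atom 11: C, bond orders sum to 3 (valence 4) → 1 H
  atom 12: C, bond orders sum to 4 (valence 4) → 0 H
  atom 13: C, bond orders sum to 4 (valence 4) → 0 H
  atom 14: N, bond orders sum to 3 (valence 3) → 0 H
  atom 15: C, bond orders sum to 3 (valence 4) → 1 H
  atom 16: C, bond orders sum to 4 (valence 4) → 0 H
  atom 17: C, bond orders sum to 3 (valence 4) → 1 H
  atom 18: C, bond orders sum to 2 (valence 4) → 2 H
  atom 19: C, bond orders sum to 1 (valence 4) → 3 H
Totals → C:16, H:15, N:1, O:1, S:1.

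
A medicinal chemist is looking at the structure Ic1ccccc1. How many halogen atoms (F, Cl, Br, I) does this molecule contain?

Halogen atoms appear at heavy-atom position 1 (1×I).
Halogen count: 1.

1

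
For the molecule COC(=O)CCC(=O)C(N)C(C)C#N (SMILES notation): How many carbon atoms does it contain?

9

Count every carbon token in the SMILES (each C, including those in ring-closure positions and inside branches).
Carbon count: 9.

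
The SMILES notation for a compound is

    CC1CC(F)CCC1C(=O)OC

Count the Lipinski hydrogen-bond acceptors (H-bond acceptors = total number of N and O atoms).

N atoms: 0; O atoms: 2.
Lipinski HBA = 0 + 2 = 2.

2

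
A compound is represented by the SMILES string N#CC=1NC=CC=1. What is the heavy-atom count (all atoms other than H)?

Every atom symbol written in the SMILES (organic subset) is one heavy atom; implicit H are not written.
Heavy atoms by element → C:5, N:2.
Total: 7.

7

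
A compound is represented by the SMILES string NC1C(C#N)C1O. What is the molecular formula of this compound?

Walk through each heavy atom and fill implicit hydrogens from standard valence (C 4, N 3, O 2, S 2, halogen 1):
  atom 1: N, bond orders sum to 1 (valence 3) → 2 H
  atom 2: C, bond orders sum to 3 (valence 4) → 1 H
  atom 3: C, bond orders sum to 3 (valence 4) → 1 H
  atom 4: C, bond orders sum to 4 (valence 4) → 0 H
  atom 5: N, bond orders sum to 3 (valence 3) → 0 H
  atom 6: C, bond orders sum to 3 (valence 4) → 1 H
  atom 7: O, bond orders sum to 1 (valence 2) → 1 H
Totals → C:4, H:6, N:2, O:1.

C4H6N2O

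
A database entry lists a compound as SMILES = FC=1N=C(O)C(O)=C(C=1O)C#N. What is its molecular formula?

Walk through each heavy atom and fill implicit hydrogens from standard valence (C 4, N 3, O 2, S 2, halogen 1):
  atom 1: F (halogen, monovalent) → 0 H
  atom 2: C, bond orders sum to 4 (valence 4) → 0 H
  atom 3: N, bond orders sum to 3 (valence 3) → 0 H
  atom 4: C, bond orders sum to 4 (valence 4) → 0 H
  atom 5: O, bond orders sum to 1 (valence 2) → 1 H
  atom 6: C, bond orders sum to 4 (valence 4) → 0 H
  atom 7: O, bond orders sum to 1 (valence 2) → 1 H
  atom 8: C, bond orders sum to 4 (valence 4) → 0 H
  atom 9: C, bond orders sum to 4 (valence 4) → 0 H
  atom 10: O, bond orders sum to 1 (valence 2) → 1 H
  atom 11: C, bond orders sum to 4 (valence 4) → 0 H
  atom 12: N, bond orders sum to 3 (valence 3) → 0 H
Totals → C:6, H:3, F:1, N:2, O:3.

C6H3FN2O3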